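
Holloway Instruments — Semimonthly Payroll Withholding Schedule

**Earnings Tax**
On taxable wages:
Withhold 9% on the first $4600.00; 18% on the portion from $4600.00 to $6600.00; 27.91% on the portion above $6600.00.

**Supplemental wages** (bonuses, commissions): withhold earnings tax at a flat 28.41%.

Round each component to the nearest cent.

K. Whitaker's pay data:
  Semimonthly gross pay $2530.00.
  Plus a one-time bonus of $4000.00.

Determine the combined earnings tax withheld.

Earnings Tax: taxable = $2530.00
  9% × $2530.00 = $227.70
Supplemental (28.41% flat on bonus): 28.41% × $4000.00 = $1136.40
Total earnings tax: $227.70 + $1136.40 = $1364.10

$1364.10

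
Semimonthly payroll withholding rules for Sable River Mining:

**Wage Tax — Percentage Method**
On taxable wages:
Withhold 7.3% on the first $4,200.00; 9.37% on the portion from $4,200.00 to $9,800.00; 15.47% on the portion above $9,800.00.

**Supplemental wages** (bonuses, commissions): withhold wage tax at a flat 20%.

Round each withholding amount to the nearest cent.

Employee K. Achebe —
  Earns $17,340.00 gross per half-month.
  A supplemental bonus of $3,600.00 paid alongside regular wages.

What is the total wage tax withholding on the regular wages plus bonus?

$2,717.76

Wage Tax: taxable = $17,340.00
  $831.32 + 15.47% × ($17,340.00 − $9,800.00) = $831.32 + 15.47% × $7,540.00 = $1,997.76
Supplemental (20% flat on bonus): 20% × $3,600.00 = $720.00
Total wage tax: $1,997.76 + $720.00 = $2,717.76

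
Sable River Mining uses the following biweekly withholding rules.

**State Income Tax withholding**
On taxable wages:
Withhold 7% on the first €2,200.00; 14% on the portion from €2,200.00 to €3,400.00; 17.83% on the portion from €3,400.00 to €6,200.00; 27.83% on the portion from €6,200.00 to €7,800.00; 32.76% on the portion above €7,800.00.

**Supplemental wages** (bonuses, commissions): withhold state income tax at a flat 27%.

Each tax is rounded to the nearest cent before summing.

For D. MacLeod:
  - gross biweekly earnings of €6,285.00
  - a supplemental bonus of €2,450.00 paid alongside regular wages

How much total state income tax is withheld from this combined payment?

State Income Tax: taxable = €6,285.00
  €821.24 + 27.83% × (€6,285.00 − €6,200.00) = €821.24 + 27.83% × €85.00 = €844.90
Supplemental (27% flat on bonus): 27% × €2,450.00 = €661.50
Total state income tax: €844.90 + €661.50 = €1,506.40

€1,506.40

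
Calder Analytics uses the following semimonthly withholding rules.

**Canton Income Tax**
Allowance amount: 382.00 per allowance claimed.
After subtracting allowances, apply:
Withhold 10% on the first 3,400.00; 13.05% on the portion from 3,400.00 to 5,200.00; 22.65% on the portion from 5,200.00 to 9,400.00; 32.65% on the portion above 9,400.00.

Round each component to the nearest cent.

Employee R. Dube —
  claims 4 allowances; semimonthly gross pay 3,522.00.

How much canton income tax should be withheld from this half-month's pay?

Canton Income Tax: taxable = 3,522.00 − 4×382.00 = 1,994.00
  10% × 1,994.00 = 199.40

199.40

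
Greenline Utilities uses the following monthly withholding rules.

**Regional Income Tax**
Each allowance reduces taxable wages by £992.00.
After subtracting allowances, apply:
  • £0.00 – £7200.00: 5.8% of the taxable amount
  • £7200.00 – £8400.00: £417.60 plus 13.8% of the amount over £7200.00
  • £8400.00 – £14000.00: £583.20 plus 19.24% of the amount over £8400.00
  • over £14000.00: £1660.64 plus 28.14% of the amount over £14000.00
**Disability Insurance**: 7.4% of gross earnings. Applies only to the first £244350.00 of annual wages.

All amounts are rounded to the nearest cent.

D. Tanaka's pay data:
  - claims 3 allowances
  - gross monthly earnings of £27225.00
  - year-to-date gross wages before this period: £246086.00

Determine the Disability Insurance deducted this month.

Disability Insurance: YTD £246086.00 ≥ cap £244350.00 → £0.00

£0.00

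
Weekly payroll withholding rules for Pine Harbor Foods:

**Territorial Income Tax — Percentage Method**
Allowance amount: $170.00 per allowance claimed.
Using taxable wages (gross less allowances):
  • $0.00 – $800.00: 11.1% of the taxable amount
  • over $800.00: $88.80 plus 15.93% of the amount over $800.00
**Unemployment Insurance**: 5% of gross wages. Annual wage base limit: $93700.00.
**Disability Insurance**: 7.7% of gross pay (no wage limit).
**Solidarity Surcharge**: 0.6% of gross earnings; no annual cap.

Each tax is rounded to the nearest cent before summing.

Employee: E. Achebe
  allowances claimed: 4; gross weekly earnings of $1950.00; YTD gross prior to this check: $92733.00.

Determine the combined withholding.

$373.87

Territorial Income Tax: taxable = $1950.00 − 4×$170.00 = $1270.00
  $88.80 + 15.93% × ($1270.00 − $800.00) = $88.80 + 15.93% × $470.00 = $163.67
Unemployment Insurance: cap $93700.00 − YTD $92733.00 = $967.00 subject; 5% × $967.00 = $48.35
Disability Insurance: 7.7% × $1950.00 = $150.15
Solidarity Surcharge: 0.6% × $1950.00 = $11.70
Total: $163.67 + $48.35 + $150.15 + $11.70 = $373.87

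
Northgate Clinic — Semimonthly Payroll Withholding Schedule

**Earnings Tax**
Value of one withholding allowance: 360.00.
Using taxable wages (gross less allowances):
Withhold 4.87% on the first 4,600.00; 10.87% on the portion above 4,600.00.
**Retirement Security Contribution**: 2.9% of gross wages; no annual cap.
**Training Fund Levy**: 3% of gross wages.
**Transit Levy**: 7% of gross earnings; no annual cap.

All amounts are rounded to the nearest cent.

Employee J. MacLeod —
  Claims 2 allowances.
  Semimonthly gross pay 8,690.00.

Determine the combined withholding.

1,711.35

Earnings Tax: taxable = 8,690.00 − 2×360.00 = 7,970.00
  224.02 + 10.87% × (7,970.00 − 4,600.00) = 224.02 + 10.87% × 3,370.00 = 590.34
Retirement Security Contribution: 2.9% × 8,690.00 = 252.01
Training Fund Levy: 3% × 8,690.00 = 260.70
Transit Levy: 7% × 8,690.00 = 608.30
Total: 590.34 + 252.01 + 260.70 + 608.30 = 1,711.35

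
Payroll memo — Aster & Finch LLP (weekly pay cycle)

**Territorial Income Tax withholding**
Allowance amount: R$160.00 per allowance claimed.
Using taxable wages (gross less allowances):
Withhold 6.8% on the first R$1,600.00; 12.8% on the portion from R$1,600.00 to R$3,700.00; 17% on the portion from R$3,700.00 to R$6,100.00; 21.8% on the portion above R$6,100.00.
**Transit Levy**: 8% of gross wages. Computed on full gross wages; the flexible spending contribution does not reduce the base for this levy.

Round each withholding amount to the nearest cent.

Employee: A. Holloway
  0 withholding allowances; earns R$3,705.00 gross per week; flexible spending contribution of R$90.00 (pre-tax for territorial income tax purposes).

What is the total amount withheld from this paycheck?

Territorial Income Tax: taxable = R$3,705.00 − R$90.00 = R$3,615.00
  R$108.80 + 12.8% × (R$3,615.00 − R$1,600.00) = R$108.80 + 12.8% × R$2,015.00 = R$366.72
Transit Levy: 8% × R$3,705.00 = R$296.40
Total: R$366.72 + R$296.40 = R$663.12

R$663.12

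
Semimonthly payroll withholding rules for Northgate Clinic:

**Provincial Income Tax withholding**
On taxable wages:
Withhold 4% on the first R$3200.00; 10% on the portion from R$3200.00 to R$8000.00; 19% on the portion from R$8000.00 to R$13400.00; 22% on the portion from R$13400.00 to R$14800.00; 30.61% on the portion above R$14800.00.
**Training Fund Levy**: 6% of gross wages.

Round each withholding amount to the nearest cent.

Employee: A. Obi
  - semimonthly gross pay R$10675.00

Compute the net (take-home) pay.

R$8918.25

Provincial Income Tax: taxable = R$10675.00
  R$608.00 + 19% × (R$10675.00 − R$8000.00) = R$608.00 + 19% × R$2675.00 = R$1116.25
Training Fund Levy: 6% × R$10675.00 = R$640.50
Total withheld: R$1116.25 + R$640.50 = R$1756.75
Net pay: R$10675.00 − R$1756.75 = R$8918.25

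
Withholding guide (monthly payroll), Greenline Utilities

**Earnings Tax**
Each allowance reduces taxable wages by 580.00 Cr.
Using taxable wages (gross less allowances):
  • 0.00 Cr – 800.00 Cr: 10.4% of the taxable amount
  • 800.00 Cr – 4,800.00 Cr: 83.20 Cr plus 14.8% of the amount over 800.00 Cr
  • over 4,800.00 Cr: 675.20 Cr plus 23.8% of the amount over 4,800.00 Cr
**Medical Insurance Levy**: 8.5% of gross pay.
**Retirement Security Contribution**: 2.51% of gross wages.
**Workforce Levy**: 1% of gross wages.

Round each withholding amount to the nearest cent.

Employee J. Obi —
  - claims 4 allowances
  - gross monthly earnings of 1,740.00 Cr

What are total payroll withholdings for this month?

208.97 Cr

Earnings Tax: taxable = 1,740.00 Cr − 4×580.00 Cr = -580.00 Cr
  Taxable ≤ 0 → 0.00 Cr
Medical Insurance Levy: 8.5% × 1,740.00 Cr = 147.90 Cr
Retirement Security Contribution: 2.51% × 1,740.00 Cr = 43.67 Cr
Workforce Levy: 1% × 1,740.00 Cr = 17.40 Cr
Total: 0.00 Cr + 147.90 Cr + 43.67 Cr + 17.40 Cr = 208.97 Cr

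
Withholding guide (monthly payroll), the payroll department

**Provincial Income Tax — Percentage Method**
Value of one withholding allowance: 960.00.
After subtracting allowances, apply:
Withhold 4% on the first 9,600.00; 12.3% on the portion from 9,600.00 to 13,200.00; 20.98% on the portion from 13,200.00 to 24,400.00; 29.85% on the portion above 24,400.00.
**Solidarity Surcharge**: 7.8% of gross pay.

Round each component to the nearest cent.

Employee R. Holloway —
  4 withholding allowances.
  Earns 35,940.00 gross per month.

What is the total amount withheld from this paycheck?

8,278.33

Provincial Income Tax: taxable = 35,940.00 − 4×960.00 = 32,100.00
  3,176.56 + 29.85% × (32,100.00 − 24,400.00) = 3,176.56 + 29.85% × 7,700.00 = 5,475.01
Solidarity Surcharge: 7.8% × 35,940.00 = 2,803.32
Total: 5,475.01 + 2,803.32 = 8,278.33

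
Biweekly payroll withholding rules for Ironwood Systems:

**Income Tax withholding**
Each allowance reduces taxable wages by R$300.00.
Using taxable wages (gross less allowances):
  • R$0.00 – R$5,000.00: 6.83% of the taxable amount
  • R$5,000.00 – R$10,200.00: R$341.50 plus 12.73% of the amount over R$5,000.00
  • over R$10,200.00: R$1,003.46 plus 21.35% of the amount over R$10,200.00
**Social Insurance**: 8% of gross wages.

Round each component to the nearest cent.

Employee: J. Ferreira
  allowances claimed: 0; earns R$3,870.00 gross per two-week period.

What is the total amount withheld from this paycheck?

R$573.92

Income Tax: taxable = R$3,870.00
  6.83% × R$3,870.00 = R$264.32
Social Insurance: 8% × R$3,870.00 = R$309.60
Total: R$264.32 + R$309.60 = R$573.92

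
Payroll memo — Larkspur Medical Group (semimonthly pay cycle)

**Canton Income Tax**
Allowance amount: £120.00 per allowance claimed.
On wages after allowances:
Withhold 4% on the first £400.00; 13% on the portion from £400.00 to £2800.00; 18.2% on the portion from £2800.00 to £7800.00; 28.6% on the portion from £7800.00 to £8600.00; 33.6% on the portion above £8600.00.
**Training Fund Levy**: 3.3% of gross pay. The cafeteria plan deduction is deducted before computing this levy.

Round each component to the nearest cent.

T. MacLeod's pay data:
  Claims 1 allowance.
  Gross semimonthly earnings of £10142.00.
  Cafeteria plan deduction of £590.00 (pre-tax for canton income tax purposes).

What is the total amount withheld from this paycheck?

£2061.57

Canton Income Tax: taxable = £10142.00 − £590.00 − 1×£120.00 = £9432.00
  £1466.80 + 33.6% × (£9432.00 − £8600.00) = £1466.80 + 33.6% × £832.00 = £1746.35
Training Fund Levy: 3.3% × £9552.00 = £315.22
Total: £1746.35 + £315.22 = £2061.57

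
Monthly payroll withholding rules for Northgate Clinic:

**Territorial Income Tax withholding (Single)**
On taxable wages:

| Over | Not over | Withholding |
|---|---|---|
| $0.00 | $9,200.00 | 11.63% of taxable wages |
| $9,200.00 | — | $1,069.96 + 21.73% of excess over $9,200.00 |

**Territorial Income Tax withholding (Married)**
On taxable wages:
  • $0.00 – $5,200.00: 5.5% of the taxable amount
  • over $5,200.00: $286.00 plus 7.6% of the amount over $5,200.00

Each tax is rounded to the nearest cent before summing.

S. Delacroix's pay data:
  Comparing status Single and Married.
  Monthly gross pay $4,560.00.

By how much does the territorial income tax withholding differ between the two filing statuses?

$279.53

Territorial Income Tax (Single): taxable = $4,560.00
  11.63% × $4,560.00 = $530.33
Territorial Income Tax (Married): taxable = $4,560.00
  5.5% × $4,560.00 = $250.80
Difference: |$530.33 − $250.80| = $279.53 (higher under Single)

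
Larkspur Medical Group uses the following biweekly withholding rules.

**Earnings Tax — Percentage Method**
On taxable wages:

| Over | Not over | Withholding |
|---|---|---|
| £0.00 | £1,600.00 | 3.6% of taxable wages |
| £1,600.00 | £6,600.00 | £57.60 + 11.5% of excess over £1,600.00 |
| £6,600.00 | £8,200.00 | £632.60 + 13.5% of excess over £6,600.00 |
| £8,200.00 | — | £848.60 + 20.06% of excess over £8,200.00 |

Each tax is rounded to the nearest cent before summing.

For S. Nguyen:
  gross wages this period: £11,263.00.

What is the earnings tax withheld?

£1,463.04

Earnings Tax: taxable = £11,263.00
  £848.60 + 20.06% × (£11,263.00 − £8,200.00) = £848.60 + 20.06% × £3,063.00 = £1,463.04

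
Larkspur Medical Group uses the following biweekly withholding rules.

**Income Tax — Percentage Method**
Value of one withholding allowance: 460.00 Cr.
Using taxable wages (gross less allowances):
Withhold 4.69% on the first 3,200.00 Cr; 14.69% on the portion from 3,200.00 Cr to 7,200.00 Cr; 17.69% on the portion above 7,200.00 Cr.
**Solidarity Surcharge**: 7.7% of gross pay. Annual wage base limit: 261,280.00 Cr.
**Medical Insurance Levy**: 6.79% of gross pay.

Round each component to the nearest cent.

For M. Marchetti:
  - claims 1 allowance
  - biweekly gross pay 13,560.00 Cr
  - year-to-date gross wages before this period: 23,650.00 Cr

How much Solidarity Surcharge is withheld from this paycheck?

Solidarity Surcharge: 7.7% × 13,560.00 Cr = 1,044.12 Cr

1,044.12 Cr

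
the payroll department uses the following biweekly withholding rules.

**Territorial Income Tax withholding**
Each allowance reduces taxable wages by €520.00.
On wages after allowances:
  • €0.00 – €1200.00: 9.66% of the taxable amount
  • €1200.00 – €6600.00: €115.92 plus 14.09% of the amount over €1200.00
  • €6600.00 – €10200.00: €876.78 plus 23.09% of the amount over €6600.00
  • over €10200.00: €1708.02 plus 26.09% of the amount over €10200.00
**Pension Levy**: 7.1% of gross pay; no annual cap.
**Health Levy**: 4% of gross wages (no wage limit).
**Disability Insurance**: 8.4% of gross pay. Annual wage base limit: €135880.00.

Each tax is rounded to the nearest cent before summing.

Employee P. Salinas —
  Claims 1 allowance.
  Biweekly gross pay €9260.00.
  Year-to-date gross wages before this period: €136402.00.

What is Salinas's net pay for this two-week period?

Territorial Income Tax: taxable = €9260.00 − 1×€520.00 = €8740.00
  €876.78 + 23.09% × (€8740.00 − €6600.00) = €876.78 + 23.09% × €2140.00 = €1370.91
Pension Levy: 7.1% × €9260.00 = €657.46
Health Levy: 4% × €9260.00 = €370.40
Disability Insurance: YTD €136402.00 ≥ cap €135880.00 → €0.00
Total withheld: €1370.91 + €657.46 + €370.40 + €0.00 = €2398.77
Net pay: €9260.00 − €2398.77 = €6861.23

€6861.23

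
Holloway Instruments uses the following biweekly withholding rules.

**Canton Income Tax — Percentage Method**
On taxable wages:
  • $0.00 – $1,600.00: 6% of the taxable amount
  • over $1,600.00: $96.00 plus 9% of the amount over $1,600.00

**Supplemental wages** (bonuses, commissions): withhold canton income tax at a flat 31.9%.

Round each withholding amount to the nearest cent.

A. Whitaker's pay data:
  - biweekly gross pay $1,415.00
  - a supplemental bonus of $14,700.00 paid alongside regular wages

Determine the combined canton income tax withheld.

Canton Income Tax: taxable = $1,415.00
  6% × $1,415.00 = $84.90
Supplemental (31.9% flat on bonus): 31.9% × $14,700.00 = $4,689.30
Total canton income tax: $84.90 + $4,689.30 = $4,774.20

$4,774.20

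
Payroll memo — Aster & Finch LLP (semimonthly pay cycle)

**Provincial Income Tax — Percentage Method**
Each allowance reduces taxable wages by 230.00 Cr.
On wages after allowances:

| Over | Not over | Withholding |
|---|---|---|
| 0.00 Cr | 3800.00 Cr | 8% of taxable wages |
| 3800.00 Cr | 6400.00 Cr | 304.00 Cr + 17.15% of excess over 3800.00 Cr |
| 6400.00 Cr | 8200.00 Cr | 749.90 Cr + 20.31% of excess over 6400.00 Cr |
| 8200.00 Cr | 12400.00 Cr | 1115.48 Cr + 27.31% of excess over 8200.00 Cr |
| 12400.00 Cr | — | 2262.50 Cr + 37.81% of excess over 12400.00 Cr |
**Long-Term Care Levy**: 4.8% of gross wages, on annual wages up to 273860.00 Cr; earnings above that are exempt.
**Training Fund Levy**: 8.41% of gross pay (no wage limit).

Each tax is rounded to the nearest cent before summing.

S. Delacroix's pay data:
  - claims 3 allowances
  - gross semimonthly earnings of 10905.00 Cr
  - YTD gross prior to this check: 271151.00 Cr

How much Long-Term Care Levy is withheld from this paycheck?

Long-Term Care Levy: cap 273860.00 Cr − YTD 271151.00 Cr = 2709.00 Cr subject; 4.8% × 2709.00 Cr = 130.03 Cr

130.03 Cr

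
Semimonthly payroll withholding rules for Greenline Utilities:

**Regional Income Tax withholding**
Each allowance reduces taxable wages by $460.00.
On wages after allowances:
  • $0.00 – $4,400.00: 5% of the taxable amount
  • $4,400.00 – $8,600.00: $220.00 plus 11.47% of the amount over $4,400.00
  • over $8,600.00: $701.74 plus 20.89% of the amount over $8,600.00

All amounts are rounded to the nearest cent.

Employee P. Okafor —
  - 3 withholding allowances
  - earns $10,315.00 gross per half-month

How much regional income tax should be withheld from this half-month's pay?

Regional Income Tax: taxable = $10,315.00 − 3×$460.00 = $8,935.00
  $701.74 + 20.89% × ($8,935.00 − $8,600.00) = $701.74 + 20.89% × $335.00 = $771.72

$771.72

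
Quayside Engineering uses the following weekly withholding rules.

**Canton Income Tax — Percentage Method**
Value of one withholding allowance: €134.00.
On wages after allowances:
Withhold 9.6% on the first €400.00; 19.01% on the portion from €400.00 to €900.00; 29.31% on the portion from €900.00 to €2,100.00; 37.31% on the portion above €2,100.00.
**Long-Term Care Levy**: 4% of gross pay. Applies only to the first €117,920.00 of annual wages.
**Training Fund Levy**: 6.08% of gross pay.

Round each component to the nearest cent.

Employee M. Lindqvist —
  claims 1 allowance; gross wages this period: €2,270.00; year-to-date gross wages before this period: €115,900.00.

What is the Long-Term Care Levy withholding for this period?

Long-Term Care Levy: cap €117,920.00 − YTD €115,900.00 = €2,020.00 subject; 4% × €2,020.00 = €80.80

€80.80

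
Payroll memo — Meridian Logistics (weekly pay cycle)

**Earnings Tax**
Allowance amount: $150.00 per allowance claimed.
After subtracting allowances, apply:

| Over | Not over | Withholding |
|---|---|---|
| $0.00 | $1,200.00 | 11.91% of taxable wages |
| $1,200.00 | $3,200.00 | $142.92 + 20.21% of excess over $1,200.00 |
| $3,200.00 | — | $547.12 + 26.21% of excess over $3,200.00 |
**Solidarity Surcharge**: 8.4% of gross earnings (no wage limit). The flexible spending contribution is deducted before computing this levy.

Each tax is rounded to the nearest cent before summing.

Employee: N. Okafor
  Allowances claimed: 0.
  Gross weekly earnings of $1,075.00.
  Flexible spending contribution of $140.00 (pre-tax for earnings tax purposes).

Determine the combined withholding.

Earnings Tax: taxable = $1,075.00 − $140.00 = $935.00
  11.91% × $935.00 = $111.36
Solidarity Surcharge: 8.4% × $935.00 = $78.54
Total: $111.36 + $78.54 = $189.90

$189.90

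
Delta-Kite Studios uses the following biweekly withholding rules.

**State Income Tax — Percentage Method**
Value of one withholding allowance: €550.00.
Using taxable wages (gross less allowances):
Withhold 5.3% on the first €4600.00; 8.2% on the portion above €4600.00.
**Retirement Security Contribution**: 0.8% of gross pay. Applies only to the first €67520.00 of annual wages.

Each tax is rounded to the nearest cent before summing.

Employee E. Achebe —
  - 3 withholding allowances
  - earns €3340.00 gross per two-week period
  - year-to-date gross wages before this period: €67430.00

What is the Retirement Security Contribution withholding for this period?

Retirement Security Contribution: cap €67520.00 − YTD €67430.00 = €90.00 subject; 0.8% × €90.00 = €0.72

€0.72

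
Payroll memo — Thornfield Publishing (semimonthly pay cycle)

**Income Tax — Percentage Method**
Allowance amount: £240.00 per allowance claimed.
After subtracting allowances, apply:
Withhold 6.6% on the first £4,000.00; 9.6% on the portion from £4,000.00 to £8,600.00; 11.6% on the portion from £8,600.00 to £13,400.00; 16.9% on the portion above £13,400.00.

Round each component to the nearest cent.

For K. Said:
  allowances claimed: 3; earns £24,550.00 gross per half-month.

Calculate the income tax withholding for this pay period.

£3,025.07

Income Tax: taxable = £24,550.00 − 3×£240.00 = £23,830.00
  £1,262.40 + 16.9% × (£23,830.00 − £13,400.00) = £1,262.40 + 16.9% × £10,430.00 = £3,025.07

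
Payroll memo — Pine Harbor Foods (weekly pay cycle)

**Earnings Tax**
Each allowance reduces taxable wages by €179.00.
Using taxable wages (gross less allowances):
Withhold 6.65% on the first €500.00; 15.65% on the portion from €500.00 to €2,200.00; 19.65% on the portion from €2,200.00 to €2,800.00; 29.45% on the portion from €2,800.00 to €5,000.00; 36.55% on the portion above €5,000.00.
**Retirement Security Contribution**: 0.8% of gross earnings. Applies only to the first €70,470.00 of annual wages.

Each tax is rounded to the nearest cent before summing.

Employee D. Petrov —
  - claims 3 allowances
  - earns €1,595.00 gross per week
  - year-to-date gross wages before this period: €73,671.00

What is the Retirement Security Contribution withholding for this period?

€0.00

Retirement Security Contribution: YTD €73,671.00 ≥ cap €70,470.00 → €0.00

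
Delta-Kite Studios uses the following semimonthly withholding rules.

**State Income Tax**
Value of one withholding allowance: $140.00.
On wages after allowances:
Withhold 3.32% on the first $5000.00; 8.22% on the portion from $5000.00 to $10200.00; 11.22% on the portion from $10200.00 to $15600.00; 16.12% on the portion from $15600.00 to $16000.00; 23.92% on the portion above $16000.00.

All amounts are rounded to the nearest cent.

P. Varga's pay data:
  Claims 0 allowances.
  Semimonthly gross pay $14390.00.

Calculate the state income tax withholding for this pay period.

$1063.56

State Income Tax: taxable = $14390.00
  $593.44 + 11.22% × ($14390.00 − $10200.00) = $593.44 + 11.22% × $4190.00 = $1063.56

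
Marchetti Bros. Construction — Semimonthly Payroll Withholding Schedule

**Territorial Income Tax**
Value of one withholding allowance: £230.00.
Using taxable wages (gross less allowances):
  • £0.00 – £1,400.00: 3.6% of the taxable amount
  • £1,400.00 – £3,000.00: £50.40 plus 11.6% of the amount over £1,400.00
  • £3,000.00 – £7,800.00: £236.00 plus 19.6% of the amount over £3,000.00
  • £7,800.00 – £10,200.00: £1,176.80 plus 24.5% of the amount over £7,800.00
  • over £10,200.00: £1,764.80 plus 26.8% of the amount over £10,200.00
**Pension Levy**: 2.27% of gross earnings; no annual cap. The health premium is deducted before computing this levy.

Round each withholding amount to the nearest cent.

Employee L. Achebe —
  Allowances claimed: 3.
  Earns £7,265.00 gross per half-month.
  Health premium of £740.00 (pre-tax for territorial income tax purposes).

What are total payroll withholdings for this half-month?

Territorial Income Tax: taxable = £7,265.00 − £740.00 − 3×£230.00 = £5,835.00
  £236.00 + 19.6% × (£5,835.00 − £3,000.00) = £236.00 + 19.6% × £2,835.00 = £791.66
Pension Levy: 2.27% × £6,525.00 = £148.12
Total: £791.66 + £148.12 = £939.78

£939.78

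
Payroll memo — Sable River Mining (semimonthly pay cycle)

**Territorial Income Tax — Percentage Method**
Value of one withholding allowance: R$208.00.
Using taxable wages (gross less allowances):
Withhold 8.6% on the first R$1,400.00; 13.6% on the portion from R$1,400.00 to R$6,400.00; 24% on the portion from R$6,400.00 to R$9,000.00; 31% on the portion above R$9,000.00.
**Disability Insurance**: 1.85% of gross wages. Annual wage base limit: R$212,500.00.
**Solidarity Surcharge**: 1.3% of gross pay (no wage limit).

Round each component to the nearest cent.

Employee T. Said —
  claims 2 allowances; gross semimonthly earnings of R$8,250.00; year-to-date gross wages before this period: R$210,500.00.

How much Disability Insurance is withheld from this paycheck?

R$37.00

Disability Insurance: cap R$212,500.00 − YTD R$210,500.00 = R$2,000.00 subject; 1.85% × R$2,000.00 = R$37.00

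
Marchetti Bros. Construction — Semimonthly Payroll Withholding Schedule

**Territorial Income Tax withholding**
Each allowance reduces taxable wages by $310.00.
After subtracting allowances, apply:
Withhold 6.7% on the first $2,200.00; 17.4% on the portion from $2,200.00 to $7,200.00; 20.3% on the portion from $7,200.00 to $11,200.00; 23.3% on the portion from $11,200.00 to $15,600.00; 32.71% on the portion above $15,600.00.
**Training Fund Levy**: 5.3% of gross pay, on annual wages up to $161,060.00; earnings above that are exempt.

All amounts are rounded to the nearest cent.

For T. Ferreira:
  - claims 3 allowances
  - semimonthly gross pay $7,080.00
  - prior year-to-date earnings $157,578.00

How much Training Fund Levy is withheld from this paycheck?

Training Fund Levy: cap $161,060.00 − YTD $157,578.00 = $3,482.00 subject; 5.3% × $3,482.00 = $184.55

$184.55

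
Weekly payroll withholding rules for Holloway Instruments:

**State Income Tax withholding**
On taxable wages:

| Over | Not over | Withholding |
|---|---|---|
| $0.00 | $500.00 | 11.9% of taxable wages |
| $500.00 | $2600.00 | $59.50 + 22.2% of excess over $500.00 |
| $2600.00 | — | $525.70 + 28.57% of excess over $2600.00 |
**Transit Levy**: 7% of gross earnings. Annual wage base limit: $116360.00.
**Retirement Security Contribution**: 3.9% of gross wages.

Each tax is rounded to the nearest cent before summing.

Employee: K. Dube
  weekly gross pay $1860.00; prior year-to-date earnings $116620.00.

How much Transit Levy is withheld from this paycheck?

$0.00

Transit Levy: YTD $116620.00 ≥ cap $116360.00 → $0.00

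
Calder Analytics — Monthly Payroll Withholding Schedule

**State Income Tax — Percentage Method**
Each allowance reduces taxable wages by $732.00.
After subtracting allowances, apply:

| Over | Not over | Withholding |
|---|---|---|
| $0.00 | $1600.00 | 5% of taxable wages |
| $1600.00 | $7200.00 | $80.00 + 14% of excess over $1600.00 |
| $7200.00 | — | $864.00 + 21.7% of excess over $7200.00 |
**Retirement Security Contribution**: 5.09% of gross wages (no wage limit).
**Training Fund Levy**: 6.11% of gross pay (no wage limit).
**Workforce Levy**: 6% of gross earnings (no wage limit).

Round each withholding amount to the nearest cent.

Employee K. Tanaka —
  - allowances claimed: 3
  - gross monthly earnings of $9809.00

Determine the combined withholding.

State Income Tax: taxable = $9809.00 − 3×$732.00 = $7613.00
  $864.00 + 21.7% × ($7613.00 − $7200.00) = $864.00 + 21.7% × $413.00 = $953.62
Retirement Security Contribution: 5.09% × $9809.00 = $499.28
Training Fund Levy: 6.11% × $9809.00 = $599.33
Workforce Levy: 6% × $9809.00 = $588.54
Total: $953.62 + $499.28 + $599.33 + $588.54 = $2640.77

$2640.77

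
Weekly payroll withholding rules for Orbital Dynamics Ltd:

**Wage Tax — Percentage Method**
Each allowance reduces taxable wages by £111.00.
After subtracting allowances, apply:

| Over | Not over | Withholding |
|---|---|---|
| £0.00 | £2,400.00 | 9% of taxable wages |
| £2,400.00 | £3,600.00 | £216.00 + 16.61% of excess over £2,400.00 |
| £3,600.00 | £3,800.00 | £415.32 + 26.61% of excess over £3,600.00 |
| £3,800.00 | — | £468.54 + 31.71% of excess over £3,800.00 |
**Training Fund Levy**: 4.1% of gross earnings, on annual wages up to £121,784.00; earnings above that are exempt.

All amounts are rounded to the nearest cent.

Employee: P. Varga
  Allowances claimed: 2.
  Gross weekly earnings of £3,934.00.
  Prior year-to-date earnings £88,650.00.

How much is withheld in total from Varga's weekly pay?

£606.41

Wage Tax: taxable = £3,934.00 − 2×£111.00 = £3,712.00
  £415.32 + 26.61% × (£3,712.00 − £3,600.00) = £415.32 + 26.61% × £112.00 = £445.12
Training Fund Levy: 4.1% × £3,934.00 = £161.29
Total: £445.12 + £161.29 = £606.41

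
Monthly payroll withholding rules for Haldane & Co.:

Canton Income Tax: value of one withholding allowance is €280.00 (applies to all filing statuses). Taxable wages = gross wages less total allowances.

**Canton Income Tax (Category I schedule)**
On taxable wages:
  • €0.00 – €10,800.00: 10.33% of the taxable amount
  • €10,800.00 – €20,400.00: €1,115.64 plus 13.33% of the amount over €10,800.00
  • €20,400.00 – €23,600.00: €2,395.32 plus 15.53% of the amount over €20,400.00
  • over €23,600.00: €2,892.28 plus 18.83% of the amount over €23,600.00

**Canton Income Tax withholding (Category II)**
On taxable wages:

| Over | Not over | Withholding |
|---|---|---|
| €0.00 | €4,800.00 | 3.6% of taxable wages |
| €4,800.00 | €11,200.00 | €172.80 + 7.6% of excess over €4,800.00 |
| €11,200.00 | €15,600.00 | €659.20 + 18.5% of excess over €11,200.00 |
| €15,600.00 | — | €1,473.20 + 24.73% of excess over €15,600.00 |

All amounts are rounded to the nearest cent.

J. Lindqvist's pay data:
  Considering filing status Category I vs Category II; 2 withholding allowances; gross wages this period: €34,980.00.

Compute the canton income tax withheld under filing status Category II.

€6,127.39

Canton Income Tax (Category II): taxable = €34,980.00 − 2×€280.00 = €34,420.00
  €1,473.20 + 24.73% × (€34,420.00 − €15,600.00) = €1,473.20 + 24.73% × €18,820.00 = €6,127.39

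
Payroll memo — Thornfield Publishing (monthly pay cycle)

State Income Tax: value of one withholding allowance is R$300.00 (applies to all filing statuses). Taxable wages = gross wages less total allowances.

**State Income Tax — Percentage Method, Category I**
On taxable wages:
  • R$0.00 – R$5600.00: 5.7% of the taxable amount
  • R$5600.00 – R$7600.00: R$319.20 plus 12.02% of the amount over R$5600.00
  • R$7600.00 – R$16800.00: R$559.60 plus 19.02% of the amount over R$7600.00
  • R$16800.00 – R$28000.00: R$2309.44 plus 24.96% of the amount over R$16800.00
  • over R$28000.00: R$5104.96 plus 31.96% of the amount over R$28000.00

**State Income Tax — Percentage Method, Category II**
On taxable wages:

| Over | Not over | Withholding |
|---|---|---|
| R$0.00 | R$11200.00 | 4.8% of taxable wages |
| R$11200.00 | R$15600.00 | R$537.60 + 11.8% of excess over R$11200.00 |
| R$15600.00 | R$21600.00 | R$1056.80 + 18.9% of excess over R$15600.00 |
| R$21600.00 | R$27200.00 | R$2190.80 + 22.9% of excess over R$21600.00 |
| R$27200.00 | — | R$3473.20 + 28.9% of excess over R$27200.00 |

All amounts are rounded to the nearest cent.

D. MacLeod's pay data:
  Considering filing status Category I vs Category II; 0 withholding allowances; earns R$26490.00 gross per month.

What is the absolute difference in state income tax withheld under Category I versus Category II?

State Income Tax (Category I): taxable = R$26490.00
  R$2309.44 + 24.96% × (R$26490.00 − R$16800.00) = R$2309.44 + 24.96% × R$9690.00 = R$4728.06
State Income Tax (Category II): taxable = R$26490.00
  R$2190.80 + 22.9% × (R$26490.00 − R$21600.00) = R$2190.80 + 22.9% × R$4890.00 = R$3310.61
Difference: |R$4728.06 − R$3310.61| = R$1417.45 (higher under Category I)

R$1417.45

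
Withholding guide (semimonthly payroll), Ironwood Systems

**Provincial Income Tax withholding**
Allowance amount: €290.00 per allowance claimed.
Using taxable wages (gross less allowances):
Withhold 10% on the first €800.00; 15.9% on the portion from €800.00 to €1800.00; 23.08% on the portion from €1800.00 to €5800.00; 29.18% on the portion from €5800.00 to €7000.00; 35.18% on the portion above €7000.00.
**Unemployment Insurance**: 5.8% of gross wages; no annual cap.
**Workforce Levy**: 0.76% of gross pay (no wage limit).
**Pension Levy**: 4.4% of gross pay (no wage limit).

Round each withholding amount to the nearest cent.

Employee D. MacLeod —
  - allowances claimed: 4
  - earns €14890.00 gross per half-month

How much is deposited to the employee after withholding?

Provincial Income Tax: taxable = €14890.00 − 4×€290.00 = €13730.00
  €1512.36 + 35.18% × (€13730.00 − €7000.00) = €1512.36 + 35.18% × €6730.00 = €3879.97
Unemployment Insurance: 5.8% × €14890.00 = €863.62
Workforce Levy: 0.76% × €14890.00 = €113.16
Pension Levy: 4.4% × €14890.00 = €655.16
Total withheld: €3879.97 + €863.62 + €113.16 + €655.16 = €5511.91
Net pay: €14890.00 − €5511.91 = €9378.09

€9378.09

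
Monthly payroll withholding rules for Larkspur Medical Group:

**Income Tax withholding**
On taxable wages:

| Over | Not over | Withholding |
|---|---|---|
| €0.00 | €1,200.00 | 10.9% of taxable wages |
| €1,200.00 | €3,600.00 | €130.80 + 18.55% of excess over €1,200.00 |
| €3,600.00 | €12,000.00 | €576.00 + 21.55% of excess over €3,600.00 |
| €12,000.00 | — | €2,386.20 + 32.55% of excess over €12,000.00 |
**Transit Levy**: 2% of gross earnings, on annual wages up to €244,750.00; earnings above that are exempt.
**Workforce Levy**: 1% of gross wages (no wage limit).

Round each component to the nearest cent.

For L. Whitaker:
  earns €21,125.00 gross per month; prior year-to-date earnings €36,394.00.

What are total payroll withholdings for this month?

€5,990.14

Income Tax: taxable = €21,125.00
  €2,386.20 + 32.55% × (€21,125.00 − €12,000.00) = €2,386.20 + 32.55% × €9,125.00 = €5,356.39
Transit Levy: 2% × €21,125.00 = €422.50
Workforce Levy: 1% × €21,125.00 = €211.25
Total: €5,356.39 + €422.50 + €211.25 = €5,990.14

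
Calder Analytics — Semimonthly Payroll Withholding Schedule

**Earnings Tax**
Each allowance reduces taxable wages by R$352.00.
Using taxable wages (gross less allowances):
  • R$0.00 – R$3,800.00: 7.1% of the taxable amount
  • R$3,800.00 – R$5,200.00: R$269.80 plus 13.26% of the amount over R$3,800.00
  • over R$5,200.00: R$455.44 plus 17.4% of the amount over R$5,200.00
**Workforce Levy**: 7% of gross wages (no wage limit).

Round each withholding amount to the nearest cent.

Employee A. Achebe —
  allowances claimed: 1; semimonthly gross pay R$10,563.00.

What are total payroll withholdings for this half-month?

Earnings Tax: taxable = R$10,563.00 − 1×R$352.00 = R$10,211.00
  R$455.44 + 17.4% × (R$10,211.00 − R$5,200.00) = R$455.44 + 17.4% × R$5,011.00 = R$1,327.35
Workforce Levy: 7% × R$10,563.00 = R$739.41
Total: R$1,327.35 + R$739.41 = R$2,066.76

R$2,066.76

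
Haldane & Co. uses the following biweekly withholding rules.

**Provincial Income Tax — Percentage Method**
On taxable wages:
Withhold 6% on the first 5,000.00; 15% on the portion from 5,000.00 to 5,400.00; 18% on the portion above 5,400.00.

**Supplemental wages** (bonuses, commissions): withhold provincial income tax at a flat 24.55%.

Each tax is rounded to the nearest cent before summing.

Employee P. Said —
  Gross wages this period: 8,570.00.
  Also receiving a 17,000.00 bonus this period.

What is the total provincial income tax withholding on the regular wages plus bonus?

Provincial Income Tax: taxable = 8,570.00
  360.00 + 18% × (8,570.00 − 5,400.00) = 360.00 + 18% × 3,170.00 = 930.60
Supplemental (24.55% flat on bonus): 24.55% × 17,000.00 = 4,173.50
Total provincial income tax: 930.60 + 4,173.50 = 5,104.10

5,104.10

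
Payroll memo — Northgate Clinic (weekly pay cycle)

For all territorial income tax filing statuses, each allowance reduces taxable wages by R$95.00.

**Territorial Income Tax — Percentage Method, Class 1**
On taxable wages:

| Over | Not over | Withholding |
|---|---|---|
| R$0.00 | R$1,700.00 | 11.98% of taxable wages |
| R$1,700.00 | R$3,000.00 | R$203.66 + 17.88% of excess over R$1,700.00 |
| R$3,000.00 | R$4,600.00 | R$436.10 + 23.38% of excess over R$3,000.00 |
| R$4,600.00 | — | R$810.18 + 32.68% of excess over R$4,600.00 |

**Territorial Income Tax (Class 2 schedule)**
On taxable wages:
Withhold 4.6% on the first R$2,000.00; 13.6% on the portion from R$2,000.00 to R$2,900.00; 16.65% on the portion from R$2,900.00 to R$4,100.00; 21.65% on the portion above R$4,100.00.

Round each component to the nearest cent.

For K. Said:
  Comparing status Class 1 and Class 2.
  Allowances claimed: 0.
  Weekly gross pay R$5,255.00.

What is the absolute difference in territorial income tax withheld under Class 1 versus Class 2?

Territorial Income Tax (Class 1): taxable = R$5,255.00
  R$810.18 + 32.68% × (R$5,255.00 − R$4,600.00) = R$810.18 + 32.68% × R$655.00 = R$1,024.23
Territorial Income Tax (Class 2): taxable = R$5,255.00
  R$414.20 + 21.65% × (R$5,255.00 − R$4,100.00) = R$414.20 + 21.65% × R$1,155.00 = R$664.26
Difference: |R$1,024.23 − R$664.26| = R$359.97 (higher under Class 1)

R$359.97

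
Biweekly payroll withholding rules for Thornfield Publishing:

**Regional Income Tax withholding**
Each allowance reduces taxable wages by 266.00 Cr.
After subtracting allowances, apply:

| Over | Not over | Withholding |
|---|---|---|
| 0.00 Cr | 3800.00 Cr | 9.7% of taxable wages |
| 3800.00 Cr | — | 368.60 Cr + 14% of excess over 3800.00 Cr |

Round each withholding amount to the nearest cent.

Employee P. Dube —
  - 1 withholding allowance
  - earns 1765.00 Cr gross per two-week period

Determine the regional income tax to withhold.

Regional Income Tax: taxable = 1765.00 Cr − 1×266.00 Cr = 1499.00 Cr
  9.7% × 1499.00 Cr = 145.40 Cr

145.40 Cr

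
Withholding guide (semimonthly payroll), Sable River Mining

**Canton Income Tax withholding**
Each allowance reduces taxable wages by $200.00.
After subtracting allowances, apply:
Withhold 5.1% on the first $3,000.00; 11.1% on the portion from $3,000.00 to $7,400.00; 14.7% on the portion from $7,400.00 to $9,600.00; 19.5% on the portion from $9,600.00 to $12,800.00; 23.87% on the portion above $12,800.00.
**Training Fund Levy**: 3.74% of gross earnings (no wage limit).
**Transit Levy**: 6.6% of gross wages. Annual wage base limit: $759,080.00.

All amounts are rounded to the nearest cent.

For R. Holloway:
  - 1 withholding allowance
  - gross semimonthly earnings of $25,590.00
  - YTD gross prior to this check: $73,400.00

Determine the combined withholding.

Canton Income Tax: taxable = $25,590.00 − 1×$200.00 = $25,390.00
  $1,588.80 + 23.87% × ($25,390.00 − $12,800.00) = $1,588.80 + 23.87% × $12,590.00 = $4,594.03
Training Fund Levy: 3.74% × $25,590.00 = $957.07
Transit Levy: 6.6% × $25,590.00 = $1,688.94
Total: $4,594.03 + $957.07 + $1,688.94 = $7,240.04

$7,240.04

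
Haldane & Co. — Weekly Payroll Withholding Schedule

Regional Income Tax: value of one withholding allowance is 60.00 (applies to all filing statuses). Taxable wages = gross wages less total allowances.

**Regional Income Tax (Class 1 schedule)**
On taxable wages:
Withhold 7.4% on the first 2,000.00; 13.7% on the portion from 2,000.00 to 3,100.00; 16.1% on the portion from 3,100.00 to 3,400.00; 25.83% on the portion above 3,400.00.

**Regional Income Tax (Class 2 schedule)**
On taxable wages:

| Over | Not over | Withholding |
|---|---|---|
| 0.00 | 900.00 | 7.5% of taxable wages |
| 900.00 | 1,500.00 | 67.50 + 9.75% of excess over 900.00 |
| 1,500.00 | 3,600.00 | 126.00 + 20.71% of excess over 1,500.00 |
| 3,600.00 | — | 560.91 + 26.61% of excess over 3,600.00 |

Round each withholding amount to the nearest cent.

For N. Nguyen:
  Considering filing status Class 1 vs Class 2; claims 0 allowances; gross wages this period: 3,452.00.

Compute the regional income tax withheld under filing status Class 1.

360.43

Regional Income Tax (Class 1): taxable = 3,452.00
  347.00 + 25.83% × (3,452.00 − 3,400.00) = 347.00 + 25.83% × 52.00 = 360.43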